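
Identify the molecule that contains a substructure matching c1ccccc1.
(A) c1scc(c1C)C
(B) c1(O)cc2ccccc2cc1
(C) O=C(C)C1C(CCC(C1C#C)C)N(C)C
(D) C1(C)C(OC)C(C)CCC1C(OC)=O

B

c1ccccc1 describes six aromatic carbons in a ring (a benzene ring).
(A) has a methyl group (-CH3) but no six-membered all-carbon aromatic ring is present.
(B) contains the required atom environment, so the pattern matches.
(C) has a methyl group (-CH3) but no six-membered all-carbon aromatic ring is present.
(D) has a methyl group (-CH3) but no six-membered all-carbon aromatic ring is present.
So the answer is (B).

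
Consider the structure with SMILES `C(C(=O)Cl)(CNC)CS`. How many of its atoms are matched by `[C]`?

5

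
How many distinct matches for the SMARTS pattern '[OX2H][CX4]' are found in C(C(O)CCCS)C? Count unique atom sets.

1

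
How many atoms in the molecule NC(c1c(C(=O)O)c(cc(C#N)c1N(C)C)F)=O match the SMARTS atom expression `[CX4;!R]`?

2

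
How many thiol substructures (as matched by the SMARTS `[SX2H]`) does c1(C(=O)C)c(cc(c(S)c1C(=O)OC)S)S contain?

[SX2H] is the SMARTS for a thiol: an aliphatic sulfur with two connections, one being H.
The molecule carries 3 separate instances of a thiol (-SH) meeting every constraint; each maps to a distinct set of atoms, giving 3 matches.

3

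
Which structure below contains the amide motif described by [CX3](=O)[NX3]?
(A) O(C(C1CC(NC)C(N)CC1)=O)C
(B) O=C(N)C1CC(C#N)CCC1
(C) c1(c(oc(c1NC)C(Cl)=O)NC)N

B

[CX3](=O)[NX3] describes a carbonyl carbon bonded to a trivalent nitrogen (an amide).
(A) has a primary amino group (-NH2) but the -NH2 is not attached to a carbonyl carbon.
(B) contains a primary amide (-C(=O)NH2), which satisfies every atom and bond constraint.
(C) has a primary amino group (-NH2) but the -NH2 is not attached to a carbonyl carbon.
So the answer is (B).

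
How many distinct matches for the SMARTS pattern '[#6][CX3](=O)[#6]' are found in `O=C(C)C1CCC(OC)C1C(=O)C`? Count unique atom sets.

2

[#6][CX3](=O)[#6] is the SMARTS for a ketone: a carbonyl carbon (no H) flanked by two carbons.
The molecule carries 2 separate instances of an acetyl/ketone group (-C(=O)CH3) meeting every constraint; each maps to a distinct set of atoms, giving 2 matches.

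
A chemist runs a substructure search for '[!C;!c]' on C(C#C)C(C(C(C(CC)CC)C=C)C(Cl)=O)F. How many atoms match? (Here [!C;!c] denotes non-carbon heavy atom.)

The query [!C;!c] means: neither aliphatic nor aromatic carbon — same as [!#6].
Check the 17 heavy atoms by environment: 14× C → no; 1× F → match; 1× O → match; 1× Cl → match.
Summing the matching environments: 1 + 1 + 1 = 3 matching atoms.

3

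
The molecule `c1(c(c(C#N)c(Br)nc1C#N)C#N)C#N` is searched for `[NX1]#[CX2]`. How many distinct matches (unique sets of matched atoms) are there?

4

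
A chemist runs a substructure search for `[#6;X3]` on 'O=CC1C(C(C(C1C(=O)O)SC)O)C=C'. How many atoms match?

The query [#6;X3] means: any carbon (aromatic or not) with three total connections.
Check the 15 heavy atoms by environment: 6× C (X4) → no; 1× S (X2) → no; 4× C (X3) → match; 2× O (X2) → no; 2× O (X1) → no.
That gives 4 matching atoms.

4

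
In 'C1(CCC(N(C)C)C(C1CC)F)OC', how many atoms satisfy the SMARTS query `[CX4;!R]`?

5

The query [CX4;!R] means: aliphatic carbon with four total connections, not in a ring.
Check the 14 heavy atoms by environment: 6× C (X4, in 6-ring) → no; 1× F (X1, acyclic) → no; 1× O (X2, acyclic) → no; 5× C (X4, acyclic) → match; 1× N (X3, acyclic) → no.
That gives 5 matching atoms.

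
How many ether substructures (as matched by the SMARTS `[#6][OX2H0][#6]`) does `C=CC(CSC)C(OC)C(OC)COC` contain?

3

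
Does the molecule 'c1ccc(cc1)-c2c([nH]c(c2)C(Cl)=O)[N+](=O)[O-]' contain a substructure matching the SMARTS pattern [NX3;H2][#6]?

No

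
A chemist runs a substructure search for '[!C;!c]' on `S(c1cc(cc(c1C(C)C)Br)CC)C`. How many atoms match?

2

The query [!C;!c] means: neither aliphatic nor aromatic carbon — same as [!#6].
Check the 14 heavy atoms by environment: 6× c (aromatic) → no; 6× C → no; 1× S → match; 1× Br → match.
Summing the matching environments: 1 + 1 = 2 matching atoms.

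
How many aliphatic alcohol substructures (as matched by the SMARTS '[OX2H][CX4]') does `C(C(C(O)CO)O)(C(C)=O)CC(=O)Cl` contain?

3

[OX2H][CX4] is the SMARTS for an aliphatic alcohol: a hydroxyl oxygen bound to an sp3 (X4) carbon.
The molecule carries 3 separate instances of a hydroxyl group (-OH) meeting every constraint; each maps to a distinct set of atoms, giving 3 matches.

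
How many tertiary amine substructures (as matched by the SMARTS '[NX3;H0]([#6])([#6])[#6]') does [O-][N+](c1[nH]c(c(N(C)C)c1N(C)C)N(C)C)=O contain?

[NX3;H0]([#6])([#6])[#6] is the SMARTS for a tertiary amine: a trivalent nitrogen with no H, bonded to three carbons.
The molecule carries 3 separate instances of a dimethylamino group (-N(CH3)2) meeting every constraint; each maps to a distinct set of atoms, giving 3 matches.

3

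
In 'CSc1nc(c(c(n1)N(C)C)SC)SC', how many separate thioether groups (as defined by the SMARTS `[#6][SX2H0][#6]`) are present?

3

[#6][SX2H0][#6] is the SMARTS for a thioether: an aliphatic sulfur bridging two carbons with no H on the sulfur.
The molecule carries 3 separate instances of a methylthio ether (-SCH3) meeting every constraint; each maps to a distinct set of atoms, giving 3 matches.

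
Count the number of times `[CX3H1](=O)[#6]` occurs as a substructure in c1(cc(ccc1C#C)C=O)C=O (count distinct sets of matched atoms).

[CX3H1](=O)[#6] is the SMARTS for an aldehyde: an sp2 carbon with one H, double-bonded to O and single-bonded to carbon.
The molecule carries 2 separate instances of an aldehyde (-CHO) meeting every constraint; each maps to a distinct set of atoms, giving 2 matches.

2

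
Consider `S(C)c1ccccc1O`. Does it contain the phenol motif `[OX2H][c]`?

Yes

The pattern [OX2H][c] describes a hydroxyl oxygen attached to an aromatic carbon — a phenol.
The molecule carries a hydroxyl group (-OH), whose atoms satisfy every constraint of the query, so the pattern matches.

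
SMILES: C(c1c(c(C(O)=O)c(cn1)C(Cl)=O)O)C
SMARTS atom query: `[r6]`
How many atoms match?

The query [r6] means: r6 matches atoms in a six-membered ring.
Check the 15 heavy atoms by environment: 1× n (aromatic, in 6-ring) → match; 5× c (aromatic, in 6-ring) → match; 4× C (acyclic) → no; 4× O (acyclic) → no; 1× Cl (acyclic) → no.
Summing the matching environments: 1 + 5 = 6 matching atoms.

6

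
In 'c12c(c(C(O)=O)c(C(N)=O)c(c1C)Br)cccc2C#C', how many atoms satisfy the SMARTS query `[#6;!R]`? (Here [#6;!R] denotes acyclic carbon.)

5

Check the 20 heavy atoms by environment: 10× c (aromatic, in 6-ring) → no; 5× C (acyclic) → match; 3× O (acyclic) → no; 1× N (acyclic) → no; 1× Br (acyclic) → no.
That gives 5 matching atoms.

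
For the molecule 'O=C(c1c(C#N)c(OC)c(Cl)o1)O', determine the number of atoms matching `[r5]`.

5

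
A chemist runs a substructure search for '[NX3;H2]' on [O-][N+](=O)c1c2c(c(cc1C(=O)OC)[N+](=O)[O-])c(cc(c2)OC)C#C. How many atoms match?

The query [NX3;H2] means: aliphatic N with 3 total connections, two of them H — an -NH2 nitrogen (amine or amide).
Check the 24 heavy atoms by environment: 7× c (aromatic, H0, X3) → no; 3× c (aromatic, H1, X3) → no; 2× N (charge +1, H0, X3) → no; 2× O (charge -1, H0, X1) → no; 3× O (H0, X1) → no; 2× O (H0, X2) → no; 2× C (H3, X4) → no; 1× C (H0, X3) → no; 1× C (H0, X2) → no; 1× C (H1, X2) → no.
No environment satisfies the query, so 0 matching atoms.

0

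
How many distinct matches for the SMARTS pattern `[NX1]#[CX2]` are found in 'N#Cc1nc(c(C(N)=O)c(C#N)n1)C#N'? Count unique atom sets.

[NX1]#[CX2] is the SMARTS for a nitrile: a nitrogen triple-bonded to a two-connected carbon.
The molecule carries 3 separate instances of a nitrile (-C#N) meeting every constraint; each maps to a distinct set of atoms, giving 3 matches.

3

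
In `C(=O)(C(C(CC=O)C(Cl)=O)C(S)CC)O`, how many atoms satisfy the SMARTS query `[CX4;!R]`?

6

The query [CX4;!R] means: aliphatic carbon with four total connections, not in a ring.
Check the 15 heavy atoms by environment: 6× C (X4, acyclic) → match; 3× C (X3, acyclic) → no; 3× O (X1, acyclic) → no; 1× O (X2, acyclic) → no; 1× Cl (X1, acyclic) → no; 1× S (X2, acyclic) → no.
That gives 6 matching atoms.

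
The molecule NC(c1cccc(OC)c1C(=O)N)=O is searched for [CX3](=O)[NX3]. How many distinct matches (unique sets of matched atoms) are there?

[CX3](=O)[NX3] is the SMARTS for an amide: a carbonyl carbon bonded to a trivalent nitrogen.
The molecule carries 2 separate instances of a primary amide (-C(=O)NH2) meeting every constraint; each maps to a distinct set of atoms, giving 2 matches.

2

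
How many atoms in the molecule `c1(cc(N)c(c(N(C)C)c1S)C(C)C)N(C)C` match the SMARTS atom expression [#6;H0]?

5

The query [#6;H0] means: any carbon with no attached hydrogen.
Check the 17 heavy atoms by environment: 5× c (aromatic, H0) → match; 1× c (aromatic, H1) → no; 1× N (H2) → no; 2× N (H0) → no; 6× C (H3) → no; 1× C (H1) → no; 1× S (H1) → no.
That gives 5 matching atoms.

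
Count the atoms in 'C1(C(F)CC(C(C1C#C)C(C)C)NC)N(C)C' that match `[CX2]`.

The query [CX2] means: C with X2: aliphatic carbon with exactly 2 total connections.
Check the 17 heavy atoms by environment: 12× C (X4) → no; 2× N (X3) → no; 2× C (X2) → match; 1× F (X1) → no.
That gives 2 matching atoms.

2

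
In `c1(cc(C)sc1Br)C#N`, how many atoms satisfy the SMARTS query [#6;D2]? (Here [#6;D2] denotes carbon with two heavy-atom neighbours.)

The query [#6;D2] means: any carbon bonded to exactly two heavy atoms.
Check the 9 heavy atoms by environment: 1× s (aromatic, D2) → no; 3× c (aromatic, D3) → no; 1× c (aromatic, D2) → match; 1× C (D2) → match; 1× N (D1) → no; 1× C (D1) → no; 1× Br (D1) → no.
Summing the matching environments: 1 + 1 = 2 matching atoms.

2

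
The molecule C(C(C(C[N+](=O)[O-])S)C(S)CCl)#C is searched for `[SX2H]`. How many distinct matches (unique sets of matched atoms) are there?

2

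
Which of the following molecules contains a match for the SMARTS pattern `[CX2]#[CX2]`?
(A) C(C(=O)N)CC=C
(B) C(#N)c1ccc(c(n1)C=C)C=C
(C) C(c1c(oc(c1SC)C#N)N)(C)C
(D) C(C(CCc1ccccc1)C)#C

[CX2]#[CX2] describes a carbon-carbon triple bond (an alkyne).
(A) has a vinyl group (-CH=CH2) but the C=C is a double bond; both carbons are CX3, not CX2.
(B) has a vinyl group (-CH=CH2) but the C=C is a double bond; both carbons are CX3, not CX2.
(C) has a nitrile (-C#N) but the triple bond is C#N, not C#C.
(D) contains an ethynyl group (-C#CH), which satisfies every atom and bond constraint.
So the answer is (D).

D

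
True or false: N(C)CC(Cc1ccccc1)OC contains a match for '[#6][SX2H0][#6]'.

False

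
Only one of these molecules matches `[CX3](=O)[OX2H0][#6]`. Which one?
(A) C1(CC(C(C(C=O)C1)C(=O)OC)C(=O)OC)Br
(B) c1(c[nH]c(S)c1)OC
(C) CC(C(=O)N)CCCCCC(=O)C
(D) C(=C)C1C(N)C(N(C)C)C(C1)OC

A

[CX3](=O)[OX2H0][#6] describes a carbonyl carbon bonded to an oxygen that is itself bonded to carbon (no H on that O) (an ester).
(A) contains a methyl-ester group (-C(=O)OCH3), which satisfies every atom and bond constraint.
(B) has a methoxy ether (-OCH3) but the ether oxygen is not adjacent to a C=O carbon.
(C) has a primary amide (-C(=O)NH2) but the carbonyl is bonded to N, not to an O-C linkage.
(D) has a methoxy ether (-OCH3) but the ether oxygen is not adjacent to a C=O carbon.
So the answer is (A).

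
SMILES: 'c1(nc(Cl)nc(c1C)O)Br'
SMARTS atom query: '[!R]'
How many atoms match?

4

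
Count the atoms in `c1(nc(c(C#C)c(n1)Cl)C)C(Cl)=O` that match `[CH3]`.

1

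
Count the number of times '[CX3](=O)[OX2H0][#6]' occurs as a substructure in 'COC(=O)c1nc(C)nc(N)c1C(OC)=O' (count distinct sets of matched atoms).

2

[CX3](=O)[OX2H0][#6] is the SMARTS for an ester: a carbonyl carbon bonded to an oxygen that is itself bonded to carbon (no H on that O).
The molecule carries 2 separate instances of a methyl-ester group (-C(=O)OCH3) meeting every constraint; each maps to a distinct set of atoms, giving 2 matches.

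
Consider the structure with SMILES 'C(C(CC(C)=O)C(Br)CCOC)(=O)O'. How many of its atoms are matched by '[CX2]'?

The query [CX2] means: C with X2: aliphatic carbon with exactly 2 total connections.
Check the 14 heavy atoms by environment: 7× C (X4) → no; 2× O (X2) → no; 2× C (X3) → no; 2× O (X1) → no; 1× Br (X1) → no.
No environment satisfies the query, so 0 matching atoms.

0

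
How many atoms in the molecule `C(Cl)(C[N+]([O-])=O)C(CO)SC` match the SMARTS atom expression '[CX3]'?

0

The query [CX3] means: C with X3: aliphatic carbon with exactly 3 total connections.
Check the 11 heavy atoms by environment: 5× C (X4) → no; 1× Cl (X1) → no; 1× O (X2) → no; 1× N (charge +1, X3) → no; 1× O (charge -1, X1) → no; 1× O (X1) → no; 1× S (X2) → no.
No environment satisfies the query, so 0 matching atoms.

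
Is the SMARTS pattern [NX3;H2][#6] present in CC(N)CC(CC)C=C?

The pattern [NX3;H2][#6] describes a trivalent nitrogen with two H attached to carbon — a primary amine.
The molecule carries a primary amino group (-NH2), whose atoms satisfy every constraint of the query, so the pattern matches.

Yes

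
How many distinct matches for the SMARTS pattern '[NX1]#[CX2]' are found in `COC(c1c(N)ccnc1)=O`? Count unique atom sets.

[NX1]#[CX2] is the SMARTS for a nitrile: a nitrogen triple-bonded to a two-connected carbon.
The molecule has a primary amino group (-NH2), but the nitrogen is NX3 (three connections), not NX1 triple-bonded; nothing else fits, so there are 0 matches.

0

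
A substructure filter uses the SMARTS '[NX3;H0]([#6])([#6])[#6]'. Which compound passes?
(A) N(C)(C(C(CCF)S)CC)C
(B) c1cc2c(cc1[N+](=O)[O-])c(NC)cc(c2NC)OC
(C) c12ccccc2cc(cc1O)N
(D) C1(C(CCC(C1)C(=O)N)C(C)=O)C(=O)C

A

[NX3;H0]([#6])([#6])[#6] describes a trivalent nitrogen with no H, bonded to three carbons (a tertiary amine).
(A) contains a dimethylamino group (-N(CH3)2), which satisfies every atom and bond constraint.
(B) has an N-methylamino group (-NHCH3) but the nitrogen still has one H (H1), not H0.
(C) has a primary amino group (-NH2) but the nitrogen has H2, not H0 with three carbons.
(D) has a primary amide (-C(=O)NH2) but the amide nitrogen has H2 and only one carbon neighbour.
So the answer is (A).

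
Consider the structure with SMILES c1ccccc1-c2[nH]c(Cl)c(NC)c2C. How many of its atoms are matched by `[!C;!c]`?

The query [!C;!c] means: neither aliphatic nor aromatic carbon — same as [!#6].
Check the 15 heavy atoms by environment: 1× n (aromatic) → match; 10× c (aromatic) → no; 1× Cl → match; 2× C → no; 1× N → match.
Summing the matching environments: 1 + 1 + 1 = 3 matching atoms.

3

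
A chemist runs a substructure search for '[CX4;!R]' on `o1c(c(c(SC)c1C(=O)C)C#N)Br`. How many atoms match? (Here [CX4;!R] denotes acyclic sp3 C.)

The query [CX4;!R] means: aliphatic carbon with four total connections, not in a ring.
Check the 13 heavy atoms by environment: 1× o (aromatic, X2, in 5-ring) → no; 4× c (aromatic, X3, in 5-ring) → no; 1× C (X3, acyclic) → no; 1× O (X1, acyclic) → no; 2× C (X4, acyclic) → match; 1× C (X2, acyclic) → no; 1× N (X1, acyclic) → no; 1× S (X2, acyclic) → no; 1× Br (X1, acyclic) → no.
That gives 2 matching atoms.

2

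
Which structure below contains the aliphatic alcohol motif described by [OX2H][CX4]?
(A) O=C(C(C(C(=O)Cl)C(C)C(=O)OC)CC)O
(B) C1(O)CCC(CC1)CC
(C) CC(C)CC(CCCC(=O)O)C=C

B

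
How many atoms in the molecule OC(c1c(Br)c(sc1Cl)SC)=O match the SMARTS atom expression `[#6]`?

6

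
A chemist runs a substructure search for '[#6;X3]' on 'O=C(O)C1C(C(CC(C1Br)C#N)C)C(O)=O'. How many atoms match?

2

The query [#6;X3] means: any carbon (aromatic or not) with three total connections.
Check the 16 heavy atoms by environment: 7× C (X4) → no; 2× C (X3) → match; 2× O (X1) → no; 2× O (X2) → no; 1× C (X2) → no; 1× N (X1) → no; 1× Br (X1) → no.
That gives 2 matching atoms.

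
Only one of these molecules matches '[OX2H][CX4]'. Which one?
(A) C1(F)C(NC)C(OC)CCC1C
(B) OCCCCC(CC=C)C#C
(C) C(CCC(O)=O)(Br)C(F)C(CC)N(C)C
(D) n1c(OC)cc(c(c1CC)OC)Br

B

[OX2H][CX4] describes a hydroxyl oxygen bound to an sp3 (X4) carbon (an aliphatic alcohol).
(A) has a methoxy ether (-OCH3) but the oxygen has H0 (ether), not H1.
(B) contains a hydroxyl group (-OH), which satisfies every atom and bond constraint.
(C) has a carboxylic acid group (-C(=O)OH) but the -OH is on a CX3 carbonyl carbon, not a CX4 carbon.
(D) has a methoxy ether (-OCH3) but the oxygen has H0 (ether), not H1.
So the answer is (B).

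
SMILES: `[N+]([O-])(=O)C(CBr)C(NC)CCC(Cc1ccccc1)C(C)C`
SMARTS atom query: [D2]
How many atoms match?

10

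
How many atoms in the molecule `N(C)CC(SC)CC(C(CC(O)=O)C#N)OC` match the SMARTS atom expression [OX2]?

The query [OX2] means: aliphatic oxygen with two total connections — ether, hydroxyl, or ester single-bond O.
Check the 17 heavy atoms by environment: 9× C (X4) → no; 1× N (X3) → no; 1× C (X2) → no; 1× N (X1) → no; 2× O (X2) → match; 1× C (X3) → no; 1× O (X1) → no; 1× S (X2) → no.
That gives 2 matching atoms.

2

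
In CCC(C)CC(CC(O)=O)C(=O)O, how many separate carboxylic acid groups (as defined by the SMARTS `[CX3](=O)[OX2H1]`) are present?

[CX3](=O)[OX2H1] is the SMARTS for a carboxylic acid: an sp2 carbon double-bonded to O and single-bonded to an -OH oxygen.
The molecule carries 2 separate instances of a carboxylic acid group (-C(=O)OH) meeting every constraint; each maps to a distinct set of atoms, giving 2 matches.

2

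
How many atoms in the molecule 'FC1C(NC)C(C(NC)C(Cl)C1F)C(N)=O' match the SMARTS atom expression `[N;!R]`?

Check the 16 heavy atoms by environment: 6× C (in 6-ring) → no; 3× C (acyclic) → no; 1× O (acyclic) → no; 3× N (acyclic) → match; 2× F (acyclic) → no; 1× Cl (acyclic) → no.
That gives 3 matching atoms.

3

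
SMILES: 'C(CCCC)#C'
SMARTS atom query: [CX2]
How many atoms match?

2

The query [CX2] means: C with X2: aliphatic carbon with exactly 2 total connections.
Check the 6 heavy atoms by environment: 4× C (X4) → no; 2× C (X2) → match.
That gives 2 matching atoms.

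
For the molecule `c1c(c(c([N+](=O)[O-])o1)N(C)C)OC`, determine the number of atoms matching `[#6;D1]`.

Check the 13 heavy atoms by environment: 1× o (aromatic, D2) → no; 3× c (aromatic, D3) → no; 1× c (aromatic, D2) → no; 1× N (charge +1, D3) → no; 1× O (charge -1, D1) → no; 1× O (D1) → no; 1× N (D3) → no; 3× C (D1) → match; 1× O (D2) → no.
That gives 3 matching atoms.

3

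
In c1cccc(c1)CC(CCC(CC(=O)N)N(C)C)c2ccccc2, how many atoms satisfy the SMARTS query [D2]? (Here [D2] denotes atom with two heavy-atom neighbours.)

The query [D2] means: atom with exactly two heavy-atom neighbours.
Check the 24 heavy atoms by environment: 4× C (D2) → match; 3× C (D3) → no; 2× c (aromatic, D3) → no; 10× c (aromatic, D2) → match; 1× N (D3) → no; 2× C (D1) → no; 1× O (D1) → no; 1× N (D1) → no.
Summing the matching environments: 4 + 10 = 14 matching atoms.

14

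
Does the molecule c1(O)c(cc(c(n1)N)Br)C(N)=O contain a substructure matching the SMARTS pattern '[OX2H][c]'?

The pattern [OX2H][c] describes a hydroxyl oxygen attached to an aromatic carbon — a phenol.
The molecule carries a hydroxyl group (-OH), whose atoms satisfy every constraint of the query, so the pattern matches.

Yes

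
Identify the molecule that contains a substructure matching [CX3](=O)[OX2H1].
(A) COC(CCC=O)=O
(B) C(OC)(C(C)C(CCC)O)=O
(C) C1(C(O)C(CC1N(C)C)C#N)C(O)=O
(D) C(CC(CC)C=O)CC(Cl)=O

C

[CX3](=O)[OX2H1] describes an sp2 carbon double-bonded to O and single-bonded to an -OH oxygen (a carboxylic acid).
(A) has an aldehyde (-CHO) but there is no singly-bonded oxygen on the carbonyl carbon.
(B) has a methyl-ester group (-C(=O)OCH3) but the singly-bonded O has no H (OX2H0, not OX2H1).
(C) contains a carboxylic acid group (-C(=O)OH), which satisfies every atom and bond constraint.
(D) has an aldehyde (-CHO) but there is no singly-bonded oxygen on the carbonyl carbon.
So the answer is (C).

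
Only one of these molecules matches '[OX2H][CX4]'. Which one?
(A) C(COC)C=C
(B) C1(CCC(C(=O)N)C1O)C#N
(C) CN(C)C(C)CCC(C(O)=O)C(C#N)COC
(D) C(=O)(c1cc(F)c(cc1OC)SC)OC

B

[OX2H][CX4] describes a hydroxyl oxygen bound to an sp3 (X4) carbon (an aliphatic alcohol).
(A) has a methoxy ether (-OCH3) but the oxygen has H0 (ether), not H1.
(B) contains a hydroxyl group (-OH), which satisfies every atom and bond constraint.
(C) has a carboxylic acid group (-C(=O)OH) but the -OH is on a CX3 carbonyl carbon, not a CX4 carbon.
(D) has a methoxy ether (-OCH3) but the oxygen has H0 (ether), not H1.
So the answer is (B).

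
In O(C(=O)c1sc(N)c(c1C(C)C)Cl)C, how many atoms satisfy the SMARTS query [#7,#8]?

Check the 14 heavy atoms by environment: 1× s (aromatic) → no; 4× c (aromatic) → no; 5× C → no; 1× Cl → no; 2× O → match; 1× N → match.
Summing the matching environments: 2 + 1 = 3 matching atoms.

3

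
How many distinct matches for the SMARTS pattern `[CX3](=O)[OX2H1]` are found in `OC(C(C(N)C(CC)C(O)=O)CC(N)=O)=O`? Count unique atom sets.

[CX3](=O)[OX2H1] is the SMARTS for a carboxylic acid: an sp2 carbon double-bonded to O and single-bonded to an -OH oxygen.
The molecule carries 2 separate instances of a carboxylic acid group (-C(=O)OH) meeting every constraint; each maps to a distinct set of atoms, giving 2 matches.

2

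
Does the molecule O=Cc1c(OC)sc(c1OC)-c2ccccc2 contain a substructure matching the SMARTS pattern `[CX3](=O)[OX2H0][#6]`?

The pattern [CX3](=O)[OX2H0][#6] describes a carbonyl carbon bonded to an oxygen that is itself bonded to carbon (no H on that O) — an ester.
The closest candidate here is a methoxy ether (-OCH3), but the ether oxygen is not adjacent to a C=O carbon. No other fragment satisfies the full query, so there is no match.

No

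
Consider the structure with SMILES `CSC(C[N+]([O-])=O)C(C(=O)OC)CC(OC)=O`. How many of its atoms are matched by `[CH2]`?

The query [CH2] means: aliphatic carbon with exactly two hydrogens.
Check the 17 heavy atoms by environment: 2× C (H2) → match; 2× C (H1) → no; 2× C (H0) → no; 5× O (H0) → no; 3× C (H3) → no; 1× S (H0) → no; 1× N (charge +1, H0) → no; 1× O (charge -1, H0) → no.
That gives 2 matching atoms.

2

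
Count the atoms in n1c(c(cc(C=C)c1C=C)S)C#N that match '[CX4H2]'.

The query [CX4H2] means: sp3 carbon (X4) with exactly two hydrogens.
Check the 13 heavy atoms by environment: 1× n (aromatic, H0, X2) → no; 4× c (aromatic, H0, X3) → no; 1× c (aromatic, H1, X3) → no; 1× S (H1, X2) → no; 2× C (H1, X3) → no; 2× C (H2, X3) → no; 1× C (H0, X2) → no; 1× N (H0, X1) → no.
No environment satisfies the query, so 0 matching atoms.

0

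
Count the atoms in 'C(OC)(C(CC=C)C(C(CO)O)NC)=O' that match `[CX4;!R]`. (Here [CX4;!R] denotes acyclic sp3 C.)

7

Check the 15 heavy atoms by environment: 7× C (X4, acyclic) → match; 3× C (X3, acyclic) → no; 3× O (X2, acyclic) → no; 1× O (X1, acyclic) → no; 1× N (X3, acyclic) → no.
That gives 7 matching atoms.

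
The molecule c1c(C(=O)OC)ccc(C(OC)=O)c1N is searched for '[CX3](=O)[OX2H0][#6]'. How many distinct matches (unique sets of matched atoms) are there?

[CX3](=O)[OX2H0][#6] is the SMARTS for an ester: a carbonyl carbon bonded to an oxygen that is itself bonded to carbon (no H on that O).
The molecule carries 2 separate instances of a methyl-ester group (-C(=O)OCH3) meeting every constraint; each maps to a distinct set of atoms, giving 2 matches.

2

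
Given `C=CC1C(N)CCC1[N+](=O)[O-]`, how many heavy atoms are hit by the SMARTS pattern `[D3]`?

4

The query [D3] means: atom with exactly three heavy-atom neighbours.
Check the 11 heavy atoms by environment: 3× C (D3) → match; 3× C (D2) → no; 1× C (D1) → no; 1× N (charge +1, D3) → match; 1× O (charge -1, D1) → no; 1× O (D1) → no; 1× N (D1) → no.
Summing the matching environments: 3 + 1 = 4 matching atoms.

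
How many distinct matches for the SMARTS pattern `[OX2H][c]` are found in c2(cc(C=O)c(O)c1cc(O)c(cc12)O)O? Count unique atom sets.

4

[OX2H][c] is the SMARTS for a phenol: a hydroxyl oxygen attached to an aromatic carbon.
The molecule carries 4 separate instances of a hydroxyl group (-OH) meeting every constraint; each maps to a distinct set of atoms, giving 4 matches.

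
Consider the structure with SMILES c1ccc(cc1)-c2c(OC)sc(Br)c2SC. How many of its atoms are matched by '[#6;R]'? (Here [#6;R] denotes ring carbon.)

The query [#6;R] means: carbon that is part of a ring.
Check the 16 heavy atoms by environment: 1× s (aromatic, in 5-ring) → no; 4× c (aromatic, in 5-ring) → match; 1× O (acyclic) → no; 2× C (acyclic) → no; 1× Br (acyclic) → no; 1× S (acyclic) → no; 6× c (aromatic, in 6-ring) → match.
Summing the matching environments: 4 + 6 = 10 matching atoms.

10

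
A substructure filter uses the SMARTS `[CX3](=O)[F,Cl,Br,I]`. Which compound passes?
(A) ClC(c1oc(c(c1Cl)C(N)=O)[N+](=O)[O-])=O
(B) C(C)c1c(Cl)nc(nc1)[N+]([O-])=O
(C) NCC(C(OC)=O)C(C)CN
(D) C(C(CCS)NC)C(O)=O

A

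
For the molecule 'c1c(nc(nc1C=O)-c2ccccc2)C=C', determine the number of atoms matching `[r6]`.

The query [r6] means: r6 matches atoms in a six-membered ring.
Check the 16 heavy atoms by environment: 2× n (aromatic, in 6-ring) → match; 10× c (aromatic, in 6-ring) → match; 3× C (acyclic) → no; 1× O (acyclic) → no.
Summing the matching environments: 2 + 10 = 12 matching atoms.

12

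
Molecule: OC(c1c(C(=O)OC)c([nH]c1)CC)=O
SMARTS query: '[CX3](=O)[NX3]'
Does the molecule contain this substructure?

No

The pattern [CX3](=O)[NX3] describes a carbonyl carbon bonded to a trivalent nitrogen — an amide.
The closest candidate here is a methyl-ester group (-C(=O)OCH3), but the carbonyl is bonded to O, not to an NX3 nitrogen. No other fragment satisfies the full query, so there is no match.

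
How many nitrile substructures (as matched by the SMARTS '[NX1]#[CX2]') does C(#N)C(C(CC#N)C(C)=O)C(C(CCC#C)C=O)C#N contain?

[NX1]#[CX2] is the SMARTS for a nitrile: a nitrogen triple-bonded to a two-connected carbon.
The molecule carries 3 separate instances of a nitrile (-C#N) meeting every constraint; each maps to a distinct set of atoms, giving 3 matches.

3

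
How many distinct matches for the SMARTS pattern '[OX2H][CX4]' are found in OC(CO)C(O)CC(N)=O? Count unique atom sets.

[OX2H][CX4] is the SMARTS for an aliphatic alcohol: a hydroxyl oxygen bound to an sp3 (X4) carbon.
The molecule carries 3 separate instances of a hydroxyl group (-OH) meeting every constraint; each maps to a distinct set of atoms, giving 3 matches.

3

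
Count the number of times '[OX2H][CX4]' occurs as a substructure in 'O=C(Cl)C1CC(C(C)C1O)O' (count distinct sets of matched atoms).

2

[OX2H][CX4] is the SMARTS for an aliphatic alcohol: a hydroxyl oxygen bound to an sp3 (X4) carbon.
The molecule carries 2 separate instances of a hydroxyl group (-OH) meeting every constraint; each maps to a distinct set of atoms, giving 2 matches.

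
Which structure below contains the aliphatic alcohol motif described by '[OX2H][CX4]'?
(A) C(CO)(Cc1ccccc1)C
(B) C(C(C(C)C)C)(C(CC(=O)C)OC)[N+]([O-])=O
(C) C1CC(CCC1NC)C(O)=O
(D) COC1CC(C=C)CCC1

A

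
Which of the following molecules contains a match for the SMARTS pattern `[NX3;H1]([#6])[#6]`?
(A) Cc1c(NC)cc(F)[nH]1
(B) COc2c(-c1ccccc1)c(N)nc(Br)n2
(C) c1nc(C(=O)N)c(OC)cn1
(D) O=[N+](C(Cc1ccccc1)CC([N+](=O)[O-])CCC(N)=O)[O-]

[NX3;H1]([#6])[#6] describes a trivalent nitrogen with one H, bonded to two carbons (a secondary amine).
(A) contains an N-methylamino group (-NHCH3), which satisfies every atom and bond constraint.
(B) has a primary amino group (-NH2) but the nitrogen has H2 and only one carbon neighbour.
(C) has a primary amide (-C(=O)NH2) but the -C(=O)NH2 nitrogen has H2, not H1.
(D) has a primary amide (-C(=O)NH2) but the -C(=O)NH2 nitrogen has H2, not H1.
So the answer is (A).

A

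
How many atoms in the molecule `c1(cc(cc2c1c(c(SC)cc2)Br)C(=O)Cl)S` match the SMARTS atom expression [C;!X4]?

1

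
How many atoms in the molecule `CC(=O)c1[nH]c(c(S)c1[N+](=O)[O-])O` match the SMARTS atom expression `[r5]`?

5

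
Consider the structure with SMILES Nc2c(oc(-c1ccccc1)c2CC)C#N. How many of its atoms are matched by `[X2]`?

Check the 16 heavy atoms by environment: 1× o (aromatic, X2) → match; 10× c (aromatic, X3) → no; 1× N (X3) → no; 2× C (X4) → no; 1× C (X2) → match; 1× N (X1) → no.
Summing the matching environments: 1 + 1 = 2 matching atoms.

2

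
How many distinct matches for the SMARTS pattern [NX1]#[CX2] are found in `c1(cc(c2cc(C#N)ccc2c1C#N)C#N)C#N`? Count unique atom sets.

[NX1]#[CX2] is the SMARTS for a nitrile: a nitrogen triple-bonded to a two-connected carbon.
The molecule carries 4 separate instances of a nitrile (-C#N) meeting every constraint; each maps to a distinct set of atoms, giving 4 matches.

4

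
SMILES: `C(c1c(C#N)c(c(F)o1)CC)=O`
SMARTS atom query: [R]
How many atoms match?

5

The query [R] means: R matches any atom that is part of a ring.
Check the 12 heavy atoms by environment: 1× o (aromatic, in 5-ring) → match; 4× c (aromatic, in 5-ring) → match; 1× F (acyclic) → no; 4× C (acyclic) → no; 1× N (acyclic) → no; 1× O (acyclic) → no.
Summing the matching environments: 1 + 4 = 5 matching atoms.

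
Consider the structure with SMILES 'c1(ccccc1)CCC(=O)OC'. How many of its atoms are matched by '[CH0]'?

1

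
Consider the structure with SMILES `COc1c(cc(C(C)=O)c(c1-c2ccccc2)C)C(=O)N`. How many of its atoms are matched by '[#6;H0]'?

8

The query [#6;H0] means: any carbon with no attached hydrogen.
Check the 21 heavy atoms by environment: 6× c (aromatic, H0) → match; 6× c (aromatic, H1) → no; 2× C (H0) → match; 3× O (H0) → no; 3× C (H3) → no; 1× N (H2) → no.
Summing the matching environments: 6 + 2 = 8 matching atoms.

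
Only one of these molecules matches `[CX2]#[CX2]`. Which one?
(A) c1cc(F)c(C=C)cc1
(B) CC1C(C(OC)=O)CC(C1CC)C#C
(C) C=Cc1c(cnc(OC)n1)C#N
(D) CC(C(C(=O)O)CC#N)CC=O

B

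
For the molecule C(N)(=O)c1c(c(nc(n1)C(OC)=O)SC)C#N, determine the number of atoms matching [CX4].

The query [CX4] means: C with X4: aliphatic carbon with exactly 4 total connections (bonds + H).
Check the 17 heavy atoms by environment: 2× n (aromatic, X2) → no; 4× c (aromatic, X3) → no; 2× C (X3) → no; 2× O (X1) → no; 1× N (X3) → no; 1× S (X2) → no; 2× C (X4) → match; 1× C (X2) → no; 1× N (X1) → no; 1× O (X2) → no.
That gives 2 matching atoms.

2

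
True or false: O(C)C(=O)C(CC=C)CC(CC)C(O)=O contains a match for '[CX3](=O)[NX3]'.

The pattern [CX3](=O)[NX3] describes a carbonyl carbon bonded to a trivalent nitrogen — an amide.
The closest candidate here is a methyl-ester group (-C(=O)OCH3), but the carbonyl is bonded to O, not to an NX3 nitrogen. No other fragment satisfies the full query, so there is no match.

False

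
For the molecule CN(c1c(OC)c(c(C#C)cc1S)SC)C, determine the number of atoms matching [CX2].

2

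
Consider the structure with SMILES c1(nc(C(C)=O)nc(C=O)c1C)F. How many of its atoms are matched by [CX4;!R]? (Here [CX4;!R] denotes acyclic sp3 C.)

The query [CX4;!R] means: aliphatic carbon with four total connections, not in a ring.
Check the 13 heavy atoms by environment: 2× n (aromatic, X2, in 6-ring) → no; 4× c (aromatic, X3, in 6-ring) → no; 2× C (X3, acyclic) → no; 2× O (X1, acyclic) → no; 2× C (X4, acyclic) → match; 1× F (X1, acyclic) → no.
That gives 2 matching atoms.

2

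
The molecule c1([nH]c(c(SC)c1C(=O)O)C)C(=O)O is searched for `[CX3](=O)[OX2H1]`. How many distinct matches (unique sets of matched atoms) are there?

2

[CX3](=O)[OX2H1] is the SMARTS for a carboxylic acid: an sp2 carbon double-bonded to O and single-bonded to an -OH oxygen.
The molecule carries 2 separate instances of a carboxylic acid group (-C(=O)OH) meeting every constraint; each maps to a distinct set of atoms, giving 2 matches.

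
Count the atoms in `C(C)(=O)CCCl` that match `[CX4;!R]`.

3

The query [CX4;!R] means: aliphatic carbon with four total connections, not in a ring.
Check the 6 heavy atoms by environment: 3× C (X4, acyclic) → match; 1× C (X3, acyclic) → no; 1× O (X1, acyclic) → no; 1× Cl (X1, acyclic) → no.
That gives 3 matching atoms.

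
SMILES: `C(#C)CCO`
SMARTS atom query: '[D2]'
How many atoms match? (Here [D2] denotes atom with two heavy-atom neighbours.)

The query [D2] means: atom with exactly two heavy-atom neighbours.
Check the 5 heavy atoms by environment: 3× C (D2) → match; 1× C (D1) → no; 1× O (D1) → no.
That gives 3 matching atoms.

3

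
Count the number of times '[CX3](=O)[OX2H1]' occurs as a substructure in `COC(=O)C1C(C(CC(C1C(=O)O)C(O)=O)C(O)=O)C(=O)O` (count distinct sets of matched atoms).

[CX3](=O)[OX2H1] is the SMARTS for a carboxylic acid: an sp2 carbon double-bonded to O and single-bonded to an -OH oxygen.
The molecule carries 4 separate instances of a carboxylic acid group (-C(=O)OH) meeting every constraint; each maps to a distinct set of atoms, giving 4 matches.

4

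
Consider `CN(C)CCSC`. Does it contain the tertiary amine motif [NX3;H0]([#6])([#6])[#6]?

Yes

The pattern [NX3;H0]([#6])([#6])[#6] describes a trivalent nitrogen with no H, bonded to three carbons — a tertiary amine.
The molecule carries a dimethylamino group (-N(CH3)2), whose atoms satisfy every constraint of the query, so the pattern matches.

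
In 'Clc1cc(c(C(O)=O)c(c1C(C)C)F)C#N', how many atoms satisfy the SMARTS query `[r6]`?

6

Check the 16 heavy atoms by environment: 6× c (aromatic, in 6-ring) → match; 5× C (acyclic) → no; 2× O (acyclic) → no; 1× N (acyclic) → no; 1× Cl (acyclic) → no; 1× F (acyclic) → no.
That gives 6 matching atoms.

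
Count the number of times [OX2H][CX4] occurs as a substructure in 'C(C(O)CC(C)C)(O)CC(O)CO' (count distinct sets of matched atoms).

4

[OX2H][CX4] is the SMARTS for an aliphatic alcohol: a hydroxyl oxygen bound to an sp3 (X4) carbon.
The molecule carries 4 separate instances of a hydroxyl group (-OH) meeting every constraint; each maps to a distinct set of atoms, giving 4 matches.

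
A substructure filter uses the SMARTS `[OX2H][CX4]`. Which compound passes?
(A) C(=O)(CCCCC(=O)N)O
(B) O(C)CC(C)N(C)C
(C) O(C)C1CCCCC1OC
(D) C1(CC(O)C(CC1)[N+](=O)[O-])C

[OX2H][CX4] describes a hydroxyl oxygen bound to an sp3 (X4) carbon (an aliphatic alcohol).
(A) has a carboxylic acid group (-C(=O)OH) but the -OH is on a CX3 carbonyl carbon, not a CX4 carbon.
(B) has a methoxy ether (-OCH3) but the oxygen has H0 (ether), not H1.
(C) has a methoxy ether (-OCH3) but the oxygen has H0 (ether), not H1.
(D) contains a hydroxyl group (-OH), which satisfies every atom and bond constraint.
So the answer is (D).

D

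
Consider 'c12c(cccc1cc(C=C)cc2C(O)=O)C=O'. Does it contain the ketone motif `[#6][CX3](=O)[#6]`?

The pattern [#6][CX3](=O)[#6] describes a carbonyl carbon (no H) flanked by two carbons — a ketone.
The closest candidate here is an aldehyde (-CHO), but the carbonyl carbon has H1, so it is not flanked by two carbons. No other fragment satisfies the full query, so there is no match.

No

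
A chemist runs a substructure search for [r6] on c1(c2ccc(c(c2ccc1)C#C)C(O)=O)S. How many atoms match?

10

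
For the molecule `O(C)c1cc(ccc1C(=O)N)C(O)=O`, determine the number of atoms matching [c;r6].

6

The query [c;r6] means: aromatic carbon that belongs to a six-membered ring.
Check the 14 heavy atoms by environment: 6× c (aromatic, in 6-ring) → match; 4× O (acyclic) → no; 3× C (acyclic) → no; 1× N (acyclic) → no.
That gives 6 matching atoms.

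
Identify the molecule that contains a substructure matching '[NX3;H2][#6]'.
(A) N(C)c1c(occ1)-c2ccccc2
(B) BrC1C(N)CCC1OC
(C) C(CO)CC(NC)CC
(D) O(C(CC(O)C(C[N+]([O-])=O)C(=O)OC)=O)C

[NX3;H2][#6] describes a trivalent nitrogen with two H attached to carbon (a primary amine).
(A) has an N-methylamino group (-NHCH3) but the nitrogen bears two carbons and only one H (H1), not H2.
(B) contains a primary amino group (-NH2), which satisfies every atom and bond constraint.
(C) has an N-methylamino group (-NHCH3) but the nitrogen bears two carbons and only one H (H1), not H2.
(D) has a nitro group (-[N+](=O)[O-]) but the nitrogen is [N+] with no H, not NX3H2.
So the answer is (B).

B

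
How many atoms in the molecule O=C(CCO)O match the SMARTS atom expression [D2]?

The query [D2] means: atom with exactly two heavy-atom neighbours.
Check the 6 heavy atoms by environment: 2× C (D2) → match; 3× O (D1) → no; 1× C (D3) → no.
That gives 2 matching atoms.

2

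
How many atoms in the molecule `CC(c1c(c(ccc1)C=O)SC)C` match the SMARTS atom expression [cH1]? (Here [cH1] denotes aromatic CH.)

3

Check the 13 heavy atoms by environment: 3× c (aromatic, H0) → no; 3× c (aromatic, H1) → match; 1× S (H0) → no; 3× C (H3) → no; 2× C (H1) → no; 1× O (H0) → no.
That gives 3 matching atoms.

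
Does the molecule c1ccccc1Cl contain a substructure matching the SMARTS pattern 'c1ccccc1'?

The pattern c1ccccc1 describes six aromatic carbons in a ring — a benzene ring.
The required atom environment is present in the molecule, so the pattern matches.

Yes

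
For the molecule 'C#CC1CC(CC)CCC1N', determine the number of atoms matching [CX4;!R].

The query [CX4;!R] means: aliphatic carbon with four total connections, not in a ring.
Check the 11 heavy atoms by environment: 6× C (X4, in 6-ring) → no; 2× C (X2, acyclic) → no; 1× N (X3, acyclic) → no; 2× C (X4, acyclic) → match.
That gives 2 matching atoms.

2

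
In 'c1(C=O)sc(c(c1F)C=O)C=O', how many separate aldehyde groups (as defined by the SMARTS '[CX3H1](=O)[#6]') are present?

3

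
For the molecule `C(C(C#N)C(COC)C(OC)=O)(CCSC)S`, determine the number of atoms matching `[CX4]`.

Check the 17 heavy atoms by environment: 9× C (X4) → match; 2× S (X2) → no; 2× O (X2) → no; 1× C (X2) → no; 1× N (X1) → no; 1× C (X3) → no; 1× O (X1) → no.
That gives 9 matching atoms.

9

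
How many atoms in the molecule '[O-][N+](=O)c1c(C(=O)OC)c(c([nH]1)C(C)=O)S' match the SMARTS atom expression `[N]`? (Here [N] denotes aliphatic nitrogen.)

1

The query [N] means: uppercase N matches aliphatic (non-aromatic) nitrogen only.
Check the 16 heavy atoms by environment: 1× n (aromatic) → no; 4× c (aromatic) → no; 1× S → no; 1× N (charge +1) → match; 1× O (charge -1) → no; 4× O → no; 4× C → no.
That gives 1 matching atom.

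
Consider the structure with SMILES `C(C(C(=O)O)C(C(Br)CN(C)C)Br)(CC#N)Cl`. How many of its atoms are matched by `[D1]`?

8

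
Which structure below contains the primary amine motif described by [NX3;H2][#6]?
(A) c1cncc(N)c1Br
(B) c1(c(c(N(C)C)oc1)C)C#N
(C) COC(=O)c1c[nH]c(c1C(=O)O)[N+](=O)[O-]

A

[NX3;H2][#6] describes a trivalent nitrogen with two H attached to carbon (a primary amine).
(A) contains a primary amino group (-NH2), which satisfies every atom and bond constraint.
(B) has a nitrile (-C#N) but the nitrogen is NX1 (triple-bonded), not NX3 with two H.
(C) has a nitro group (-[N+](=O)[O-]) but the nitrogen is [N+] with no H, not NX3H2.
So the answer is (A).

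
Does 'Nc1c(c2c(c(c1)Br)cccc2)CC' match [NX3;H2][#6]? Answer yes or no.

The pattern [NX3;H2][#6] describes a trivalent nitrogen with two H attached to carbon — a primary amine.
The molecule carries a primary amino group (-NH2), whose atoms satisfy every constraint of the query, so the pattern matches.

Yes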